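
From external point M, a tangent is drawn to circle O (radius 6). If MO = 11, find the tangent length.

Let T be the point of tangency. Then OT ⊥ MT (radius ⊥ tangent).
In right triangle OTM: OM² = OT² + MT²
11² = 6² + MT²
MT² = 85, MT = sqrt(85)

sqrt(85)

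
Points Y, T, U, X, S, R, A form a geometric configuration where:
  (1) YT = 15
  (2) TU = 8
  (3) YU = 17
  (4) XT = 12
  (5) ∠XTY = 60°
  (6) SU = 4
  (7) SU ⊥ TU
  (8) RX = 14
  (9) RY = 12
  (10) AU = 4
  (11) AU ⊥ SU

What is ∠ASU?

Step 1: By the law of cosines on triangle SUA: SA² = 4² + 4² − 2·4·4·cos(90°) = 32, so SA = 4·√2.
Step 2: By the inverse law of cosines on triangle ASU: cos(∠ASU) = ((4·√2)² + 4² − 4²) / (2·4·√2·4) = 32/45.25 = 0.7071, so ∠ASU = 45°.

Therefore, the measure of angle ∠ASU = 45°.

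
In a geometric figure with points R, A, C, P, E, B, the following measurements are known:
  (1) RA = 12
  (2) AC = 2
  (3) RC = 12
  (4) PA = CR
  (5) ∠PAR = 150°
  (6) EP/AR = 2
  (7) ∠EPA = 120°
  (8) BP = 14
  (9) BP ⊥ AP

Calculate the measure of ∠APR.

From the given relations: PA = CR = 12.
Step 1: By the law of cosines on triangle PAR: PR² = 12² + 12² − 2·12·12·cos(150°) = 537.42, so PR ≈ 23.18.
Step 2: By the inverse law of cosines on triangle APR: cos(∠APR) = (12² + 23.18² − 12²) / (2·12·23.18) = 537.42/556.37 = 0.9659, so ∠APR = 15°.

Therefore, the measure of angle ∠APR = 15°.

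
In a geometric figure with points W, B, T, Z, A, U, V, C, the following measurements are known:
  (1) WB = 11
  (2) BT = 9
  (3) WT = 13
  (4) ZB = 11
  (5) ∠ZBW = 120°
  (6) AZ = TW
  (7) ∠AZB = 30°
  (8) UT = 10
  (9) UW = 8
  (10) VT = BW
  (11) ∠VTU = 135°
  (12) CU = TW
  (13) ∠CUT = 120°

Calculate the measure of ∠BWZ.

Step 1: By the law of cosines on triangle WBZ: WZ² = 11² + 11² − 2·11·11·cos(120°) = 363, so WZ = 11·√3.
Step 2: By the inverse law of cosines on triangle BWZ: cos(∠BWZ) = (11² + (11·√3)² − 11²) / (2·11·11·√3) = 363/419.16 = 0.866, so ∠BWZ = 30°.

Therefore, the measure of angle ∠BWZ = 30°.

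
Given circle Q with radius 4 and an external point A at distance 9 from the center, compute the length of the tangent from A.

Let T be the point of tangency. Then QT ⊥ AT (radius ⊥ tangent).
In right triangle QTA: QA² = QT² + AT²
9² = 4² + AT²
AT² = 65, AT = sqrt(65)

sqrt(65)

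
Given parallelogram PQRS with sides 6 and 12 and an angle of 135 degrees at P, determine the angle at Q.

In a parallelogram, consecutive angles are supplementary (sum to 180°).
angle Q = 180 - angle P
angle Q = 180 - 135
angle Q = 45 degrees

45 degrees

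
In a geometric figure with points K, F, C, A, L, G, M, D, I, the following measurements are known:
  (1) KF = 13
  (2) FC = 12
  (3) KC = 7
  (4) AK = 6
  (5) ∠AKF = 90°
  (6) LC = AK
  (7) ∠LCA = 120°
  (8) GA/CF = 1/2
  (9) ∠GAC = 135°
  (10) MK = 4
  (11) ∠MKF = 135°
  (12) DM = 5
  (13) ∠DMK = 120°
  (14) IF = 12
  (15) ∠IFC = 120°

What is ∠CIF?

Step 1: By the law of cosines on triangle IFC: IC² = 12² + 12² − 2·12·12·cos(120°) = 432, so IC = 12·√3.
Step 2: By the inverse law of cosines on triangle CIF: cos(∠CIF) = ((12·√3)² + 12² − 12²) / (2·12·√3·12) = 432/498.83 = 0.866, so ∠CIF = 30°.

Therefore, the measure of angle ∠CIF = 30°.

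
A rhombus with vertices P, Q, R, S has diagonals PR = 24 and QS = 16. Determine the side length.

The diagonals of a rhombus bisect each other at right angles.
Half-diagonals: 24/2 = 12 and 16/2 = 8
side = sqrt(12^2 + 8^2)
side = sqrt(144 + 64)
side = sqrt(208) = 4*sqrt(13)

4*sqrt(13)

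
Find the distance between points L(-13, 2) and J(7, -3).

d = sqrt((7 - -13)^2 + (-3 - 2)^2)
d = sqrt(20^2 + -5^2)
d = sqrt(400 + 25)
d = sqrt(425) = 5*sqrt(17)

5*sqrt(17)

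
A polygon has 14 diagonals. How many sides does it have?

Using d = n(n - 3)/2, we solve 14 = n(n - 3)/2.
So n(n - 3) = 28.
Testing n = 7: 7 * 4 = 28 = 28. Correct.
The polygon has 7 sides.

7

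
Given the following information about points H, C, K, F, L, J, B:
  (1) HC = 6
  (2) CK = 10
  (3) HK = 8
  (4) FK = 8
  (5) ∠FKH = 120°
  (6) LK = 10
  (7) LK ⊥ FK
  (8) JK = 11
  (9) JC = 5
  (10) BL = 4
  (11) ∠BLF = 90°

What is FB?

Step 1: By the law of cosines on triangle LKF: LF² = 10² + 8² − 2·10·8·cos(90°) = 164, so LF = 2·√41.
Step 2: By the law of cosines on triangle FLB: FB² = (2·√41)² + 4² − 2·2·√41·4·cos(90°) = 180, so FB = 6·√5.

Therefore, the length of FB = 6·√5.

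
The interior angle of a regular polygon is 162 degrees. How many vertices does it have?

Each interior angle of a regular n-gon is (n - 2) * 180 / n.
Setting this equal to 162:
(n - 2) * 180 / n = 162
Each exterior angle = 180 - 162 = 18 degrees.
Since exterior angles sum to 360: n = 360 / 18 = 20.

20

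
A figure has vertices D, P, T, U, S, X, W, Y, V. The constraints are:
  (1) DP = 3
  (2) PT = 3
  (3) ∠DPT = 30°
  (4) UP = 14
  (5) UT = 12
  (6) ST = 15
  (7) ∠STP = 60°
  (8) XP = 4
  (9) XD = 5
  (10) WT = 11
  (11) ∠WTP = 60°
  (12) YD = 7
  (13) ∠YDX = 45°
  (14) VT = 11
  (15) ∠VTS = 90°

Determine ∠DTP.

Step 1: By the law of cosines on triangle TPD: TD² = 3² + 3² − 2·3·3·cos(30°) = 2.41, so TD ≈ 1.55.
Step 2: By the inverse law of cosines on triangle DTP: cos(∠DTP) = (1.55² + 3² − 3²) / (2·1.55·3) = 2.41/9.32 = 0.2588, so ∠DTP = 75°.

Therefore, the measure of angle ∠DTP = 75°.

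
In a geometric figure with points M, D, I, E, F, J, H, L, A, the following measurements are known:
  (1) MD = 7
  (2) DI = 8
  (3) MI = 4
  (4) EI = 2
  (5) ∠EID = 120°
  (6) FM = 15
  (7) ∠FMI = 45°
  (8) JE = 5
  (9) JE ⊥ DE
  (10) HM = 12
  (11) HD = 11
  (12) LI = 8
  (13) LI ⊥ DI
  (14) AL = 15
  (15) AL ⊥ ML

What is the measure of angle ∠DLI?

Step 1: By the law of cosines on triangle LID: LD² = 8² + 8² − 2·8·8·cos(90°) = 128, so LD = 8·√2.
Step 2: By the inverse law of cosines on triangle DLI: cos(∠DLI) = ((8·√2)² + 8² − 8²) / (2·8·√2·8) = 128/181.02 = 0.7071, so ∠DLI = 45°.

Therefore, the measure of angle ∠DLI = 45°.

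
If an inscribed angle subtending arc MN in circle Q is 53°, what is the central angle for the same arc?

By the inscribed angle theorem, the central angle is twice the inscribed angle.
Central angle = 2 × 53° = 106°

106°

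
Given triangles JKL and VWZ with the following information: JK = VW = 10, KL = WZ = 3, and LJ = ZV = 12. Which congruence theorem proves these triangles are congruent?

The given information provides:
JK = VW = 10, KL = WZ = 3, and LJ = ZV = 12
This matches the SSS congruence theorem.
All three pairs of corresponding sides are equal (Side-Side-Side).

SSS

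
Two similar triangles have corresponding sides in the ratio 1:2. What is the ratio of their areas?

Area scales with the square of linear dimensions. If every length is multiplied by 1/2, then the area is multiplied by (1/2)^2 = 1/4.
The area ratio is 1:4.

1:4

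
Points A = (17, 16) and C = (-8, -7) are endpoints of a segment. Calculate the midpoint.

The midpoint is the average of the coordinates:
x: (17 + -8)/2 = 9/2
y: (16 + -7)/2 = 9/2
Midpoint = (9/2, 9/2)

(9/2, 9/2)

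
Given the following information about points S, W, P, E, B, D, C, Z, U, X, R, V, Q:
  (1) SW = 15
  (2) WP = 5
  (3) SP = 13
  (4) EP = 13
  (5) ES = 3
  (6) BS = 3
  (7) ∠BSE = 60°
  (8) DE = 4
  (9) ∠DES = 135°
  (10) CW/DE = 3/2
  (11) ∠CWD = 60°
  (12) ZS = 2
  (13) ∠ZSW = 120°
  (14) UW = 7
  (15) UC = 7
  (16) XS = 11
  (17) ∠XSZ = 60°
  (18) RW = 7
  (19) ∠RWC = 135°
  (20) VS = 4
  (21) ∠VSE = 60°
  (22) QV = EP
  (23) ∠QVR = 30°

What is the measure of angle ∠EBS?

Step 1: By the law of cosines on triangle BSE: BE² = 3² + 3² − 2·3·3·cos(60°) = 9, so BE = 3.
Step 2: By the inverse law of cosines on triangle EBS: cos(∠EBS) = (3² + 3² − 3²) / (2·3·3) = 9/18 = 0.5, so ∠EBS = 60°.

Therefore, the measure of angle ∠EBS = 60°.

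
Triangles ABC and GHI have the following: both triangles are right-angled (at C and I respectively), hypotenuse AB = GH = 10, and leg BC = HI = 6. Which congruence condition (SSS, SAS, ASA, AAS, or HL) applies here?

The given information matches HL: The hypotenuse and one leg of two right triangles are equal (Hypotenuse-Leg).

HL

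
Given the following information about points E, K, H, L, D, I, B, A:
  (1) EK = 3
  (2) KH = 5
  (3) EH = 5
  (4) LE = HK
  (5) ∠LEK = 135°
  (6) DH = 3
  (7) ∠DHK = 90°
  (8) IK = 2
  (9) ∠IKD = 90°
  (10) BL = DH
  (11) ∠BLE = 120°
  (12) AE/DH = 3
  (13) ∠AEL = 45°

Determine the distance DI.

Step 1: By the law of cosines on triangle DHK: DK² = 3² + 5² − 2·3·5·cos(90°) = 34, so DK = √34.
Step 2: By the law of cosines on triangle DKI: DI² = √34² + 2² − 2·√34·2·cos(90°) = 38, so DI = √38.

Therefore, the length of DI = √38.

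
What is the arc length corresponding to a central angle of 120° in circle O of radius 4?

Arc length = 2πr × θ/360
= 2π × 4 × 1/3
= 8*pi/3

8*pi/3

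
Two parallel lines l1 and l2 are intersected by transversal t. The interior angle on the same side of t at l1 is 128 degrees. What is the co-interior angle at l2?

Co-interior angles (same-side interior) formed by parallel lines and a transversal are supplementary (sum to 180 degrees).
The given angle is 128 degrees.
The co-interior angle = 180 - 128 = 52 degrees.

52 degrees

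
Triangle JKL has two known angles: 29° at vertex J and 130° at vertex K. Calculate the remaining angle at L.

The interior angles sum to 180°: angle L = 180 - 29 - 130 = 21°.
The triangle is obtuse (angles 29°, 130°, 21°).

21 degrees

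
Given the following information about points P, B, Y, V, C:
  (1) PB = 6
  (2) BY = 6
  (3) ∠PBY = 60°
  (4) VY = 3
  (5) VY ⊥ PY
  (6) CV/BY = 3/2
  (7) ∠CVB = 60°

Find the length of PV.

Step 1: By the law of cosines on triangle PBY: PY² = 6² + 6² − 2·6·6·cos(60°) = 36, so PY = 6.
Step 2: By the law of cosines on triangle PYV: PV² = 6² + 3² − 2·6·3·cos(90°) = 45, so PV = 3·√5.

Therefore, the length of PV = 3·√5.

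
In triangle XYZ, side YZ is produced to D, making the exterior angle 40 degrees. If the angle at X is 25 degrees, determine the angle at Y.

angle Y = 40 - 25 = 15 degrees (exterior angle theorem).

15 degrees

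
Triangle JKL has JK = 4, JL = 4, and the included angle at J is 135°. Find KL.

When two sides and the included angle are known, the law of cosines gives the third side.
c^2 = a^2 + b^2 - 2ab cos(C) generalizes the Pythagorean theorem to non-right triangles.
Here: KL^2 = 16 + 16 - 32*(-sqrt(2)/2) = 16*sqrt(2) + 32
KL = 4*sqrt(sqrt(2) + 2)

4*sqrt(sqrt(2) + 2)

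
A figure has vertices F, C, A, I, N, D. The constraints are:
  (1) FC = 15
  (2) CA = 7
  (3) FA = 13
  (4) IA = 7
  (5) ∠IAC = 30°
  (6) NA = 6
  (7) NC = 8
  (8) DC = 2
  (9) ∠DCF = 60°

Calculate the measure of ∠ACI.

Step 1: By the law of cosines on triangle CAI: CI² = 7² + 7² − 2·7·7·cos(30°) = 13.13, so CI ≈ 3.62.
Step 2: By the inverse law of cosines on triangle ACI: cos(∠ACI) = (7² + 3.62² − 7²) / (2·7·3.62) = 13.13/50.73 = 0.2588, so ∠ACI = 75°.

Therefore, the measure of angle ∠ACI = 75°.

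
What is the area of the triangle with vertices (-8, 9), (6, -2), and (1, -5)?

Shoelace: Area = (1/2)|-8(-2--5) + 6(-5-9) + 1(9--2)| = (1/2)(97) = 97/2

97/2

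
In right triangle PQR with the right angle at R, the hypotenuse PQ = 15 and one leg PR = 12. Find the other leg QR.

By the Pythagorean theorem: QR^2 = PQ^2 - PR^2
QR^2 = 15^2 - 12^2 = 225 - 144 = 81
QR = sqrt(81) = 9

9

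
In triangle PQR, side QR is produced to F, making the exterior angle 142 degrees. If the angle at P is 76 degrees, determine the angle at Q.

angle Q = 142 - 76 = 66 degrees (exterior angle theorem).

66 degrees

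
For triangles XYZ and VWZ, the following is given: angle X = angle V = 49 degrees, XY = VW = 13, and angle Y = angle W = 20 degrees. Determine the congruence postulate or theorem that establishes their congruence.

The given information matches ASA: Two pairs of corresponding angles and the included side are equal (Angle-Side-Angle).

ASA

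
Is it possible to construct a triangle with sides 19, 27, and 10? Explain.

Yes.
The triangle inequality requires that the sum of any two sides exceeds the third.
Here 10 + 19 = 29 > 27, so the condition is met.

Yes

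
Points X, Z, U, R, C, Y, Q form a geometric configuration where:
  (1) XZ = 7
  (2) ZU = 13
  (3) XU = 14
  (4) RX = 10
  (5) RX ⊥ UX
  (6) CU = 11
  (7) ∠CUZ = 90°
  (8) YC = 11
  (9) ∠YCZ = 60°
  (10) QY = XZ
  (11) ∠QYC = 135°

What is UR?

Step 1: By the law of cosines on triangle UXR: UR² = 14² + 10² − 2·14·10·cos(90°) = 296, so UR = 2·√74.

Therefore, the length of UR = 2·√74.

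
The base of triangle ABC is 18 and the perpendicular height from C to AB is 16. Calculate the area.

Area = (1/2)(18)(16) = 144

144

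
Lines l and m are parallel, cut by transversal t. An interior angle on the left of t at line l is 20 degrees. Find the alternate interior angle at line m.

Alternate interior angles formed by parallel lines and a transversal are equal.
The given angle is 20 degrees.
The alternate interior angle = 20 degrees.

20 degrees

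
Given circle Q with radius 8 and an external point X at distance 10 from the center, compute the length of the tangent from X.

The tangent, radius, and line from the external point to the center form a right triangle.
The right angle is where the tangent meets the radius.
By the Pythagorean theorem: tangent² + 8² = 10²
tangent² = 100 - 64 = 36
tangent = 6

6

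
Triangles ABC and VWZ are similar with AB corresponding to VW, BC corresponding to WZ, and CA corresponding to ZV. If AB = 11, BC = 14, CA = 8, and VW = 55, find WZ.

Since the triangles are similar, the ratio of corresponding sides is constant.
Scale factor k = VW / AB = 55 / 11 = 5
WZ = k * BC = 5 * 14 = 70

70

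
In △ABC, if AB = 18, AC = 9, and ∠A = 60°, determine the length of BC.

Law of cosines: BC^2 = 18^2 + 9^2 - 2(18)(9)cos(60°) = 243, so BC = 9*sqrt(3).

9*sqrt(3)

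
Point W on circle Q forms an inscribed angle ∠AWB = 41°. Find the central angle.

The inscribed angle theorem states that a central angle is always twice any inscribed angle that subtends the same arc.
Since the inscribed angle is 41°, the central angle = 2 × 41° = 82°.

82°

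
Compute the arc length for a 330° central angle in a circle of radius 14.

The full circumference is 2πr = 2π(14) = 28*pi.
The arc spans 330° out of 360°, which is a fraction of 11/12.
Arc length = 28*pi × 11/12 = 77*pi/3.

77*pi/3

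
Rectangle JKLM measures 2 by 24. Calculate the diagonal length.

Using the Pythagorean theorem:
d² = 2² + 24² = 4 + 576 = 580
d = sqrt(580) = 2*sqrt(145)

2*sqrt(145)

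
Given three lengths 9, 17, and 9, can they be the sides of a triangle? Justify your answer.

Sort the sides: 9, 9, 17.
It suffices to check that the sum of the two smallest exceeds the largest:
9 + 9 = 18 > 17. ✓
Yes, a valid triangle can be formed.

Yes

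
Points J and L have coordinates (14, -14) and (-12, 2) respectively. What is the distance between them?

The horizontal distance is |-12 - 14| = 26 and the vertical distance is |2 - -14| = 16.
By the Pythagorean theorem, d = sqrt(26^2 + 16^2) = sqrt(932) = 2*sqrt(233).

2*sqrt(233)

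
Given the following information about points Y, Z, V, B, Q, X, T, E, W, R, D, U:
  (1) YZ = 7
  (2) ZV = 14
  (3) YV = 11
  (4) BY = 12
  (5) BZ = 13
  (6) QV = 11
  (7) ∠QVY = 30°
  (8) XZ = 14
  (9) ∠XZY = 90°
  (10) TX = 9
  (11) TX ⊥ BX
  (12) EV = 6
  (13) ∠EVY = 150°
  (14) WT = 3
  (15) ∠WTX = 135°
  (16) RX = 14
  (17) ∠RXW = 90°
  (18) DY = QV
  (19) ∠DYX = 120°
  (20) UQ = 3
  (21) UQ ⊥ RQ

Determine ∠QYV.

Step 1: By the law of cosines on triangle YVQ: YQ² = 11² + 11² − 2·11·11·cos(30°) = 32.42, so YQ ≈ 5.69.
Step 2: By the inverse law of cosines on triangle QYV: cos(∠QYV) = (5.69² + 11² − 11²) / (2·5.69·11) = 32.42/125.27 = 0.2588, so ∠QYV = 75°.

Therefore, the measure of angle ∠QYV = 75°.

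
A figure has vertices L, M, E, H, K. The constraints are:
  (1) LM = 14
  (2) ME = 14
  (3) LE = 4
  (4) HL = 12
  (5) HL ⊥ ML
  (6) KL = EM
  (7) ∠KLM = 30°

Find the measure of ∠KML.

From the given relations: KL = EM = 14.
Step 1: By the law of cosines on triangle MLK: MK² = 14² + 14² − 2·14·14·cos(30°) = 52.52, so MK ≈ 7.25.
Step 2: By the inverse law of cosines on triangle KML: cos(∠KML) = (7.25² + 14² − 14²) / (2·7.25·14) = 52.52/202.91 = 0.2588, so ∠KML = 75°.

Therefore, the measure of angle ∠KML = 75°.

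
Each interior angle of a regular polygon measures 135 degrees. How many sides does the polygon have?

Exterior angle = 180 - 135 = 45. n = 360 / 45 = 8.

8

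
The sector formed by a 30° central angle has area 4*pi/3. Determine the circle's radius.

Sector area A = πr² × θ/360, so r² = 360A / (πθ).
r² = 360 × 4*pi/3 / (π × 30)
r² = 16
r = 4

4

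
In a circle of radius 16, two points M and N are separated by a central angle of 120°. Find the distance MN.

Chord length = 2r sin(θ/2)
= 2 × 16 × sin(120°/2)
= 2 × 16 × sin(60°)
= 16*sqrt(3)

16*sqrt(3)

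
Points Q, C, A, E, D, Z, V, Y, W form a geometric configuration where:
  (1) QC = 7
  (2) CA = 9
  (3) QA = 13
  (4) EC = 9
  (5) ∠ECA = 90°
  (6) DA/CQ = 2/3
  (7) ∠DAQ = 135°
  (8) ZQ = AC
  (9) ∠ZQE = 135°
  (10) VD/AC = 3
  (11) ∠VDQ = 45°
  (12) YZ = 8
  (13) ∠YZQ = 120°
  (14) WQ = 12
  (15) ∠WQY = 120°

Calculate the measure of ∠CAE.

Step 1: By the law of cosines on triangle ACE: AE² = 9² + 9² − 2·9·9·cos(90°) = 162, so AE = 9·√2.
Step 2: By the inverse law of cosines on triangle CAE: cos(∠CAE) = (9² + (9·√2)² − 9²) / (2·9·9·√2) = 162/229.1 = 0.7071, so ∠CAE = 45°.

Therefore, the measure of angle ∠CAE = 45°.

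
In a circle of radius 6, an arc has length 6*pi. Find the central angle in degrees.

θ = 360 × 6*pi / (2π × 6) = 180° (rearranging arc length formula).

180°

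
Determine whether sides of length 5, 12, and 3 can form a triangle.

Check the triangle inequality: 5 + 3 = 8 ≤ 12.
Since the sum of two sides does not exceed the third, no triangle can be formed.

No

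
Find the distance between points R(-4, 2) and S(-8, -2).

The horizontal distance is |-8 - -4| = 4 and the vertical distance is |-2 - 2| = 4.
By the Pythagorean theorem, d = sqrt(4^2 + 4^2) = sqrt(32) = 4*sqrt(2).

4*sqrt(2)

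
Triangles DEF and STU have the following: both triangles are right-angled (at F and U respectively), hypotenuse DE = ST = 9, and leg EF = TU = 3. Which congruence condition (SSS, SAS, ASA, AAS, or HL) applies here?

The given information matches HL: The hypotenuse and one leg of two right triangles are equal (Hypotenuse-Leg).

HL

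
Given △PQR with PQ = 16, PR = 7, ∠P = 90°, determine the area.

Area = (1/2) * PQ * PR * sin(P)
Area = (1/2) * 16 * 7 * sin(90°)
Area = (1/2) * 16 * 7 * 1
Area = 56

56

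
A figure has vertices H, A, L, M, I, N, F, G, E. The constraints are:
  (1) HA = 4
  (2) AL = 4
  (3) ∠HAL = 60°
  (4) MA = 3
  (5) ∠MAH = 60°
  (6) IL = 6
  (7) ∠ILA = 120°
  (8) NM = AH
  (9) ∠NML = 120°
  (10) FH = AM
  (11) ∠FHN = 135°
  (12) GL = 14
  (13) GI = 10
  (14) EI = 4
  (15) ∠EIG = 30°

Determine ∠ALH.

Step 1: By the law of cosines on triangle LAH: LH² = 4² + 4² − 2·4·4·cos(60°) = 16, so LH = 4.
Step 2: By the inverse law of cosines on triangle ALH: cos(∠ALH) = (4² + 4² − 4²) / (2·4·4) = 16/32 = 0.5, so ∠ALH = 60°.

Therefore, the measure of angle ∠ALH = 60°.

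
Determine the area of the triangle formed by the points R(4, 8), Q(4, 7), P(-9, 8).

Using the Shoelace formula for a triangle:
Area = (1/2)|x0(y1 - y2) + x1(y2 - y0) + x2(y0 - y1)|
Area = (1/2)|4(7 - 8) + 4(8 - 8) + -9(8 - 7)|
Area = (1/2)|-4 + 0 + -9|
Area = (1/2)|-13|
Area = (1/2)(13)
Area = 13/2

13/2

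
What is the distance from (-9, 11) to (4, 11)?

The horizontal distance is |4 - -9| = 13 and the vertical distance is |11 - 11| = 0.
By the Pythagorean theorem, d = sqrt(13^2 + 0^2) = sqrt(169) = 13.

13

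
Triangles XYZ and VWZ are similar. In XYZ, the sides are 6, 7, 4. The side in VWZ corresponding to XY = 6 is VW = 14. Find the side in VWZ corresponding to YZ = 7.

Since the triangles are similar, the ratio of corresponding sides is constant.
Scale factor k = VW / XY = 14 / 6 = 7/3
WZ = k * YZ = 7/3 * 7 = 49/3

49/3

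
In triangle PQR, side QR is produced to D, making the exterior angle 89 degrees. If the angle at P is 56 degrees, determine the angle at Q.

The exterior angle theorem states that an exterior angle equals the sum of the two non-adjacent interior angles.
So 89 = 56 + angle Q, which gives angle Q = 89 - 56 = 33 degrees.

33 degrees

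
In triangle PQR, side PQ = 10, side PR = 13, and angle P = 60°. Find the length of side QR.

When two sides and the included angle are known, the law of cosines gives the third side.
c^2 = a^2 + b^2 - 2ab cos(C) generalizes the Pythagorean theorem to non-right triangles.
Here: QR^2 = 100 + 169 - 260*(1/2) = 139
QR = sqrt(139)

sqrt(139)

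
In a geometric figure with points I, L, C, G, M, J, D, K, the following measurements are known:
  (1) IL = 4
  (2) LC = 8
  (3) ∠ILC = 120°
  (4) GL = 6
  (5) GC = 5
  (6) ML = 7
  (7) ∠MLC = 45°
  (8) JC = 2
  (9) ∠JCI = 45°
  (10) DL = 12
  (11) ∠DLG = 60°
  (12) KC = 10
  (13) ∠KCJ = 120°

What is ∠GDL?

Step 1: By the law of cosines on triangle DLG: DG² = 12² + 6² − 2·12·6·cos(60°) = 108, so DG = 6·√3.
Step 2: By the inverse law of cosines on triangle GDL: cos(∠GDL) = ((6·√3)² + 12² − 6²) / (2·6·√3·12) = 216/249.42 = 0.866, so ∠GDL = 30°.

Therefore, the measure of angle ∠GDL = 30°.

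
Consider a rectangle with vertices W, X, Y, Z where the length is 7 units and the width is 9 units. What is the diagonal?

d = sqrt(7^2 + 9^2) = sqrt(130)

sqrt(130)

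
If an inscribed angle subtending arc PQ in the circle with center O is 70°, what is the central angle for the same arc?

The inscribed angle theorem states that a central angle is always twice any inscribed angle that subtends the same arc.
Since the inscribed angle is 70°, the central angle = 2 × 70° = 140°.

140°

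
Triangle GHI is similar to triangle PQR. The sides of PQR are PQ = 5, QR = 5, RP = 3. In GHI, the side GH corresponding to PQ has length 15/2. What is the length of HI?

k = 15/2/5 = 3/2. HI = 3/2 * 5 = 15/2.

15/2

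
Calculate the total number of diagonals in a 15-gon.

Each of the 15 vertices connects to 12 non-adjacent vertices via diagonals.
Total connections = 15 × 12 = 180, but each diagonal is counted twice.
Number of diagonals = 180 / 2 = 90.

90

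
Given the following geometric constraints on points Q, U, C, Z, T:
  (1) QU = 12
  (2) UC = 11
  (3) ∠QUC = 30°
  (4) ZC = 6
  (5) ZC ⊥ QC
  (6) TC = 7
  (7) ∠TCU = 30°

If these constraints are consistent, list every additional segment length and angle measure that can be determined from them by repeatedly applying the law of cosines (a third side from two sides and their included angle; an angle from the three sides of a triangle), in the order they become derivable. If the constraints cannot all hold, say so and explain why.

The constraints are consistent. Derivable facts, in order:
After 1 step:
- QC ≈ 6.03
- UT ≈ 6.05
After 2 steps:
- QZ ≈ 8.51
- ∠CQU = 65.78°
- ∠CTU = 114.67°
- ∠CUT = 35.33°
- ∠QCU = 84.22°
After 3 steps:
- ∠CQZ = 44.85°
- ∠CZQ = 45.15°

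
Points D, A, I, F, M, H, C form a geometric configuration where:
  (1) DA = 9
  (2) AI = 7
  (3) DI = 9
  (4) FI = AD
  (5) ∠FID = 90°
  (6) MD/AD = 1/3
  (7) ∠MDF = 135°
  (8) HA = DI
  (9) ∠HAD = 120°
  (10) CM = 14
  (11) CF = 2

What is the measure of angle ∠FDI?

From the given relations: FI = AD = 9.
Step 1: By the law of cosines on triangle DIF: DF² = 9² + 9² − 2·9·9·cos(90°) = 162, so DF = 9·√2.
Step 2: By the inverse law of cosines on triangle FDI: cos(∠FDI) = ((9·√2)² + 9² − 9²) / (2·9·√2·9) = 162/229.1 = 0.7071, so ∠FDI = 45°.

Therefore, the measure of angle ∠FDI = 45°.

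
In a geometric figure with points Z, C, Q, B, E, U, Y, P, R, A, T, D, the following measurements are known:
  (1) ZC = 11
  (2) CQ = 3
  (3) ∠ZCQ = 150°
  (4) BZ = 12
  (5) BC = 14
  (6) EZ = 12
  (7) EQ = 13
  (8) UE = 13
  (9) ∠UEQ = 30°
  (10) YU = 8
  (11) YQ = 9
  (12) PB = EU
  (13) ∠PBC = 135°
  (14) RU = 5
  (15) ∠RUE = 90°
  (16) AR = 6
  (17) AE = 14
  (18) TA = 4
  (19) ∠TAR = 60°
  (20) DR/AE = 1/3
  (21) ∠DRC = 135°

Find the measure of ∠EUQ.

Step 1: By the law of cosines on triangle UEQ: UQ² = 13² + 13² − 2·13·13·cos(30°) = 45.28, so UQ ≈ 6.73.
Step 2: By the inverse law of cosines on triangle EUQ: cos(∠EUQ) = (13² + 6.73² − 13²) / (2·13·6.73) = 45.28/174.96 = 0.2588, so ∠EUQ = 75°.

Therefore, the measure of angle ∠EUQ = 75°.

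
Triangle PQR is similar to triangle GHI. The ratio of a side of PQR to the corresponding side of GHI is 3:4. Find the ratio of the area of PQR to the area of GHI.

Area scales with the square of linear dimensions. If every length is multiplied by 3/4, then the area is multiplied by (3/4)^2 = 9/16.
The area ratio is 9:16.

9:16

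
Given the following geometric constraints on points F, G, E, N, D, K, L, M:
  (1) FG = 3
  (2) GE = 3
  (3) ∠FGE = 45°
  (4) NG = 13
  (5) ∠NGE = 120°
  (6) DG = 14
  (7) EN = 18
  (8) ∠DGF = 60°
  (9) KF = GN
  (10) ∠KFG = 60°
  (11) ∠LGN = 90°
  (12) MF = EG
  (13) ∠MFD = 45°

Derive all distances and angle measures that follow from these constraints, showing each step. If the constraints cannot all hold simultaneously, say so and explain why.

These constraints are not satisfiable: by the triangle inequality in triangle GEN, (2) GE = 3 and (4) NG = 13 force EN ≤ 3 + 13 = 16, but (7) says EN = 18. No planar figure meets all of them, so nothing further can be derived.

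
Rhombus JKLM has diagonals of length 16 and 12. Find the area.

Area of a rhombus = (d1 * d2) / 2
Area = (16 * 12) / 2
Area = 192 / 2
Area = 96

96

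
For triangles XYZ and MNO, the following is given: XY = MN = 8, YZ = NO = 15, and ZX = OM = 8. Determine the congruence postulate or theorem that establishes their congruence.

The given information matches SSS: All three pairs of corresponding sides are equal (Side-Side-Side).

SSS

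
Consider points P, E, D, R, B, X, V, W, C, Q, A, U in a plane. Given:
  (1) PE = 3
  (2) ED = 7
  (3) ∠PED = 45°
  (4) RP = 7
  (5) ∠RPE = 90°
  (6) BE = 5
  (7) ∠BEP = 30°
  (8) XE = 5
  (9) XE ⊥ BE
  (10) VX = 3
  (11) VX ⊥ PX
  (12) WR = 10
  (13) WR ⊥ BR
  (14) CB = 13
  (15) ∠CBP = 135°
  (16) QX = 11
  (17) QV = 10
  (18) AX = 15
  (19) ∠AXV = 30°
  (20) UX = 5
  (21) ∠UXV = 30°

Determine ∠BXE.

Step 1: By the law of cosines on triangle XEB: XB² = 5² + 5² − 2·5·5·cos(90°) = 50, so XB = 5·√2.
Step 2: By the inverse law of cosines on triangle BXE: cos(∠BXE) = ((5·√2)² + 5² − 5²) / (2·5·√2·5) = 50/70.71 = 0.7071, so ∠BXE = 45°.

Therefore, the measure of angle ∠BXE = 45°.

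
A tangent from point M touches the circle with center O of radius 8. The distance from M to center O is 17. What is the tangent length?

tangent = √(d² - r²) = √(17² - 8²) = √(289 - 64) = √225 = 15

15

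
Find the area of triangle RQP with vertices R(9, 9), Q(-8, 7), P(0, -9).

Shoelace: Area = (1/2)|9(7--9) + -8(-9-9) + 0(9-7)| = (1/2)(288) = 144

144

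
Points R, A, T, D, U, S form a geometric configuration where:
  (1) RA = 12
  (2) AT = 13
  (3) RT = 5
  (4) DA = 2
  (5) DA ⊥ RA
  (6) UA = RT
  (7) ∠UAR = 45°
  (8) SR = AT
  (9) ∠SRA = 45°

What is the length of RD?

Step 1: By the law of cosines on triangle RAD: RD² = 12² + 2² − 2·12·2·cos(90°) = 148, so RD = 2·√37.

Therefore, the length of RD = 2·√37.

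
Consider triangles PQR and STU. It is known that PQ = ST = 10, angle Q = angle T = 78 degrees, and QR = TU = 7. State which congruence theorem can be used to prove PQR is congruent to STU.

The given information matches SAS: Two pairs of corresponding sides and the included angle are equal (Side-Angle-Side).

SAS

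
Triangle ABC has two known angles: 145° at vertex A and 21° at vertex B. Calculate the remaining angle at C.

The interior angles sum to 180°: angle C = 180 - 145 - 21 = 14°.
The triangle is obtuse (angles 145°, 21°, 14°).

14 degrees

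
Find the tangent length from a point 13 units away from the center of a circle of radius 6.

tangent = √(d² - r²) = √(13² - 6²) = √(169 - 36) = √133 = sqrt(133)

sqrt(133)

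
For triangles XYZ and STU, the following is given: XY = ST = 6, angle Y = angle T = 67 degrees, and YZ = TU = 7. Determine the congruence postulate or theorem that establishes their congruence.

The given information matches SAS: Two pairs of corresponding sides and the included angle are equal (Side-Angle-Side).

SAS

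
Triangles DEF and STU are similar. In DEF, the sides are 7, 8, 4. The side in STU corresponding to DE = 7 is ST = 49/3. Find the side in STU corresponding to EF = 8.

k = 49/3/7 = 7/3. TU = 7/3 * 8 = 56/3.

56/3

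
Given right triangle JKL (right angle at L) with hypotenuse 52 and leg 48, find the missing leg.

By the Pythagorean theorem: KL^2 = JK^2 - JL^2
KL^2 = 52^2 - 48^2 = 2704 - 2304 = 400
KL = sqrt(400) = 20

20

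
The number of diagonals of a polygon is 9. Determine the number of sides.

Using d = n(n - 3)/2, we solve 9 = n(n - 3)/2.
So n(n - 3) = 18.
Testing n = 6: 6 * 3 = 18 = 18. Correct.
The polygon has 6 sides.

6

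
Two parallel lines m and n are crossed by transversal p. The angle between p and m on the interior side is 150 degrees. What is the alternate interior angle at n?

Alternate interior angles lie on opposite sides of the transversal, between the parallel lines.
By the alternate interior angle theorem, they are equal: 150 degrees.

150 degrees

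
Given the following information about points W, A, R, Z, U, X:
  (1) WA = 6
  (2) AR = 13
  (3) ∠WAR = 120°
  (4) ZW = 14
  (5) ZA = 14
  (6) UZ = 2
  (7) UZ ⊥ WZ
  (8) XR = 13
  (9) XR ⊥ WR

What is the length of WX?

Step 1: By the law of cosines on triangle RAW: RW² = 13² + 6² − 2·13·6·cos(120°) = 283, so RW ≈ 16.82.
Step 2: By the law of cosines on triangle WRX: WX² = 16.82² + 13² − 2·16.82·13·cos(90°) = 452, so WX = 2·√113.

Therefore, the length of WX = 2·√113.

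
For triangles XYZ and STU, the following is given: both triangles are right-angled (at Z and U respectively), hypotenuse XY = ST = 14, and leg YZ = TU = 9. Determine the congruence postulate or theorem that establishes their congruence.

The given information matches HL: The hypotenuse and one leg of two right triangles are equal (Hypotenuse-Leg).

HL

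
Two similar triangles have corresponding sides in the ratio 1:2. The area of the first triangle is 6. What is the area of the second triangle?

Area ratio = (1/2)^2 = 1/4. Area of the second triangle = 6 * 4/1 = 24.

24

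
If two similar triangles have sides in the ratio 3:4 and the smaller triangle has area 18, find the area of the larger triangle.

Area ratio = (3/4)^2 = 9/16. Area of the larger triangle = 18 * 16/9 = 32.

32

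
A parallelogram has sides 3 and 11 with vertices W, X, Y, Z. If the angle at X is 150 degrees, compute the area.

Area = a * b * sin(theta)
Area = 3 * 11 * sin(150 degrees)
Area = 33 * 1/2
Area = 33/2

33/2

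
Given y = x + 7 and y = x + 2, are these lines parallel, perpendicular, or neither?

Slope of line 1: m1 = 1
Slope of line 2: m2 = 1
Since m1 = m2 = 1, the lines are parallel.

Parallel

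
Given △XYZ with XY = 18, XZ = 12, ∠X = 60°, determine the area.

When two sides and the included angle are known, the area formula is (1/2)ab sin(C).
The height from one side to the opposite vertex is 12 sin(60°) = 6*sqrt(3).
Area = (1/2) * 18 * 6*sqrt(3) = 54*sqrt(3).

54*sqrt(3)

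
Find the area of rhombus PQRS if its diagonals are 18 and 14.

Area = (18 * 14) / 2 = 252 / 2 = 126

126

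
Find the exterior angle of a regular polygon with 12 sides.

Each exterior angle of a regular n-gon is 360 / n.
For n = 12: 360 / 12 = 30 degrees.

30 degrees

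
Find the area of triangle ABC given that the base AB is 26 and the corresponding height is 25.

Area = (1/2)(26)(25) = 325

325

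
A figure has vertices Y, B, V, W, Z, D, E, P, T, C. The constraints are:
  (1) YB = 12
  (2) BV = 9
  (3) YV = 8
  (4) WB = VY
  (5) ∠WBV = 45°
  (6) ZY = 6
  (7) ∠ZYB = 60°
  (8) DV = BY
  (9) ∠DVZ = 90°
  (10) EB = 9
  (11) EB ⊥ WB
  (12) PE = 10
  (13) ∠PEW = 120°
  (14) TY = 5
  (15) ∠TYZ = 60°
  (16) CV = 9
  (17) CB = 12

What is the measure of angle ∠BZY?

Step 1: By the law of cosines on triangle ZYB: ZB² = 6² + 12² − 2·6·12·cos(60°) = 108, so ZB = 6·√3.
Step 2: By the inverse law of cosines on triangle BZY: cos(∠BZY) = ((6·√3)² + 6² − 12²) / (2·6·√3·6) = 0/124.71 = 0, so ∠BZY = 90°.

Therefore, the measure of angle ∠BZY = 90°.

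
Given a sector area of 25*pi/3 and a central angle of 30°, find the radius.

Sector area A = πr² × θ/360, so r² = 360A / (πθ).
r² = 360 × 25*pi/3 / (π × 30)
r² = 100
r = 10

10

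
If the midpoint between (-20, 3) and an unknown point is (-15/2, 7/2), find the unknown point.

Using the midpoint formula: M = ((x1 + x2)/2, (y1 + y2)/2)
We know M = (-15/2, 7/2) and D = (-20, 3)
For x: -15/2 = (-20 + x2)/2, so x2 = 2*-15/2 - -20 = 5
For y: 7/2 = (3 + y2)/2, so y2 = 2*7/2 - 3 = 4
B = (5, 4)

(5, 4)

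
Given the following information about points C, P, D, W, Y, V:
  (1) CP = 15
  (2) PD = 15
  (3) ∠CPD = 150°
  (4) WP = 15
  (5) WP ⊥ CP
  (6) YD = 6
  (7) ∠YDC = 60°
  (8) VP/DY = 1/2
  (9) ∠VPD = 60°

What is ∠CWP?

Step 1: By the law of cosines on triangle WPC: WC² = 15² + 15² − 2·15·15·cos(90°) = 450, so WC = 15·√2.
Step 2: By the inverse law of cosines on triangle CWP: cos(∠CWP) = ((15·√2)² + 15² − 15²) / (2·15·√2·15) = 450/636.4 = 0.7071, so ∠CWP = 45°.

Therefore, the measure of angle ∠CWP = 45°.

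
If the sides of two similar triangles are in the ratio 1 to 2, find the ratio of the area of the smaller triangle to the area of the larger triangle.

Area scales with the square of linear dimensions. If every length is multiplied by 1/2, then the area is multiplied by (1/2)^2 = 1/4.
The area ratio is 1:4.

1:4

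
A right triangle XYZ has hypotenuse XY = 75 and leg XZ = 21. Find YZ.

YZ = sqrt(75^2 - 21^2) = sqrt(5184) = 72

72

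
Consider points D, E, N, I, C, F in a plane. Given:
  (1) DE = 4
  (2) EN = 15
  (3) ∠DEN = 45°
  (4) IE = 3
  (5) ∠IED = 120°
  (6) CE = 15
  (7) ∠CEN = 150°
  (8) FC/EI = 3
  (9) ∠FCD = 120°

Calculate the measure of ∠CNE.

Step 1: By the law of cosines on triangle NEC: NC² = 15² + 15² − 2·15·15·cos(150°) = 839.71, so NC ≈ 28.98.
Step 2: By the inverse law of cosines on triangle CNE: cos(∠CNE) = (28.98² + 15² − 15²) / (2·28.98·15) = 839.71/869.33 = 0.9659, so ∠CNE = 15°.

Therefore, the measure of angle ∠CNE = 15°.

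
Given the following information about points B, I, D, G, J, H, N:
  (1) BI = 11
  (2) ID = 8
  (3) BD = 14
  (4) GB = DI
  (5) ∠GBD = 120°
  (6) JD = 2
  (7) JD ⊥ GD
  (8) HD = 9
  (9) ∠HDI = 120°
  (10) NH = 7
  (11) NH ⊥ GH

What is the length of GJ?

From the given relations: GB = DI = 8.
Step 1: By the law of cosines on triangle GBD: GD² = 8² + 14² − 2·8·14·cos(120°) = 372, so GD = 2·√93.
Step 2: By the law of cosines on triangle GDJ: GJ² = (2·√93)² + 2² − 2·2·√93·2·cos(90°) = 376, so GJ = 2·√94.

Therefore, the length of GJ = 2·√94.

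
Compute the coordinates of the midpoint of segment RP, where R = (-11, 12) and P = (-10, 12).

M = ((x₁ + x₂)/2, (y₁ + y₂)/2)
= ((-11 + -10)/2, (12 + 12)/2)
= (-21/2, 24/2) = (-21/2, 12)

(-21/2, 12)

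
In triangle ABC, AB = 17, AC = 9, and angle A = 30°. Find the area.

Area = (1/2)(17)(9) sin(30°) = (1/2)(17)(9)(1/2) = 153/4

153/4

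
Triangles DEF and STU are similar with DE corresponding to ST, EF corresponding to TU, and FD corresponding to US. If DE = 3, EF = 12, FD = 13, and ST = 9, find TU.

k = 9/3 = 3. TU = 3 * 12 = 36.

36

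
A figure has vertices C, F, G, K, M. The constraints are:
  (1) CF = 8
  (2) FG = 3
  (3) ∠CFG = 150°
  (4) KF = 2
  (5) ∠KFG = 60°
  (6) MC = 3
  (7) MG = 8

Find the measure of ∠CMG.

Step 1: By the law of cosines on triangle CFG: CG² = 8² + 3² − 2·8·3·cos(150°) = 114.57, so CG ≈ 10.7.
Step 2: By the inverse law of cosines on triangle CMG: cos(∠CMG) = (3² + 8² − 10.7²) / (2·3·8) = -41.57/48 = -0.866, so ∠CMG = 150°.

Therefore, the measure of angle ∠CMG = 150°.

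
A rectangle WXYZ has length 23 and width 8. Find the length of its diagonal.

A rectangle's diagonal splits it into two right triangles, with the diagonal as the hypotenuse.
By the Pythagorean theorem, d^2 = 23^2 + 8^2 = 593.
Therefore d = sqrt(593).

sqrt(593)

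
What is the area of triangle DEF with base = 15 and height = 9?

A triangle's area is half the area of a rectangle with the same base and height.
Area = (1/2) * 15 * 9 = 135/2.

135/2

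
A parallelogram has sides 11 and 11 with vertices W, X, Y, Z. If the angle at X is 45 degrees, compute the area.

The area of a parallelogram equals the product of two adjacent sides times the sine of the included angle.
This is because the height equals 11 * sin(45°) = 11*sqrt(2)/2.
Area = 11 * 11*sqrt(2)/2 = 121*sqrt(2)/2

121*sqrt(2)/2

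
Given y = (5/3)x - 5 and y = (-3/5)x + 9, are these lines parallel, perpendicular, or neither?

Slope of line 1: m1 = 5/3
Slope of line 2: m2 = -3/5
m1 * m2 = -1, so perpendicular.

Perpendicular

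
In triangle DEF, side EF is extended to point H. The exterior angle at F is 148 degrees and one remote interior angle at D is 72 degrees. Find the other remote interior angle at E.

The exterior angle theorem states that an exterior angle equals the sum of the two non-adjacent interior angles.
So 148 = 72 + angle E, which gives angle E = 148 - 72 = 76 degrees.

76 degrees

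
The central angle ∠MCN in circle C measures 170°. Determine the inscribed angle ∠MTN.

An inscribed angle intercepts an arc from a point on the circle, while the central angle intercepts the same arc from the center.
The inscribed angle is always half the central angle: 170° / 2 = 85°.

85°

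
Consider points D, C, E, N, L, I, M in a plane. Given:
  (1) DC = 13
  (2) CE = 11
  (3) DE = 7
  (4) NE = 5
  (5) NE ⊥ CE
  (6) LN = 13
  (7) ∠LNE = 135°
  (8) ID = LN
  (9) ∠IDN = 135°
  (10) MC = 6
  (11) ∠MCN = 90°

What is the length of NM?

Step 1: By the law of cosines on triangle CEN: CN² = 11² + 5² − 2·11·5·cos(90°) = 146, so CN = √146.
Step 2: By the law of cosines on triangle NCM: NM² = √146² + 6² − 2·√146·6·cos(90°) = 182, so NM = √182.

Therefore, the length of NM = √182.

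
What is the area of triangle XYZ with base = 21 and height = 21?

A triangle's area is half the area of a rectangle with the same base and height.
Area = (1/2) * 21 * 21 = 441/2.

441/2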